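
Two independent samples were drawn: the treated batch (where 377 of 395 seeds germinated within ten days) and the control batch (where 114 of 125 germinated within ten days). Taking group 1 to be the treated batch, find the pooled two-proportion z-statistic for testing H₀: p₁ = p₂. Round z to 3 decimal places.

Sample proportions: p̂₁ = 377/395 = 0.95443 and p̂₂ = 114/125 = 0.91200.
Pooling: p̂ = 491/520 = 0.94423.
SE = √[p̂(1−p̂)(1/n₁+1/n₂)] = √[0.94423·0.05577·(1/395+1/125)] ≈ 0.023550.
z = 0.04243/0.023550 = 1.802.

z = 1.802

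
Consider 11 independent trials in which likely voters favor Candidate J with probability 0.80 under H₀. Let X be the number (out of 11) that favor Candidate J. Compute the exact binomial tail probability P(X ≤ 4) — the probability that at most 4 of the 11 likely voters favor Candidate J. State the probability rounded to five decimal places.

P = 0.00197

X ~ Binomial(n=11, p=0.80).
P(X ≤ 4) = Σ_{j=0}^{4} C(11,j)·0.80^j·0.20^{11−j}.
= 0.000000 + 0.000001 + 0.000018 + 0.000216 + 0.001730 = 0.00197.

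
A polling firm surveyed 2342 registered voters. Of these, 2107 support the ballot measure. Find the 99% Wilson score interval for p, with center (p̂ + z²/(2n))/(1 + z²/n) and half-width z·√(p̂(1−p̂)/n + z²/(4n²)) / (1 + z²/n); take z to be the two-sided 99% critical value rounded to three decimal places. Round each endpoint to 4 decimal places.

(0.8825, 0.9145)

Here p̂ = 2107/2342 = 0.89966 and z = 2.576 (z² = 6.635776).
1 + z²/n = 1.002833.
Adjusted center: (0.89966 + z²/(2n))/1.002833 = 0.89853.
Radicand: p̂(1−p̂)/n + z²/(4n²) = 0.000038545 + 0.000000302 = 0.000038847.
Half-width = 2.576·√0.000038847/1.002833 = 0.01601.
CI: 0.89853 ± 0.01601 = (0.8825, 0.9145).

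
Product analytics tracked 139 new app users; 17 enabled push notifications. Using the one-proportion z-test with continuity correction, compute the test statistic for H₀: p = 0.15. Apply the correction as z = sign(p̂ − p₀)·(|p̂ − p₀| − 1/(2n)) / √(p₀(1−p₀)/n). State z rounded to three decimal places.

Sample proportion p̂ = 17/139 = 0.12230. p̂ − p₀ = -0.027698.
1/(2n) = 0.003597.
Corrected numerator: |-0.027698| − 0.003597 = 0.024101.
Under H₀, SE = √(p₀(1−p₀)/n) = √(0.15·0.85/139) = √0.000917266 = 0.030286.
z = (−)0.024101/0.030286 = -0.796.

z = -0.796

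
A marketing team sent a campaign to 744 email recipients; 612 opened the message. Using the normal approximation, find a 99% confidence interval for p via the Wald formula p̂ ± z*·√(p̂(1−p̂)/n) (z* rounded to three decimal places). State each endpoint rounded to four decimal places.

Sample proportion p̂ = 612/744 = 0.82258.
SE(p̂) = √(0.82258·0.17742/744) = 0.014006.
The 99% critical value is z* = 2.576.
Margin = 2.576·0.014006 = 0.03608.
CI: 0.82258 ± 0.03608 = (0.7865, 0.8587).

(0.7865, 0.8587)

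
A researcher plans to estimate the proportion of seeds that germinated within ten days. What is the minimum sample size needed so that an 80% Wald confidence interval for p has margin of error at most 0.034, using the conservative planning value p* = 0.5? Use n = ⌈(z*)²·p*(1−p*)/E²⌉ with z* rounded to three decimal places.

n = 356

For 80% confidence, z* = 1.282.
p*(1−p*) = 0.50·0.50 = 0.2500.
Required n before rounding: 1.643524 × 0.2500 / 0.034² = 355.433.
⌈355.433⌉ = 356.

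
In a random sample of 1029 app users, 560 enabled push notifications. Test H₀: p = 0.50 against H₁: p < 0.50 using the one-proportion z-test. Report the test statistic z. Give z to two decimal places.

p̂ = 560/1029 = 0.54422.
Null standard error: √(0.50·0.50/1029) = √0.000242954 = 0.015587.
z = (0.54422 − 0.50)/0.015587 = 0.04422/0.015587 = 2.84.

z = 2.84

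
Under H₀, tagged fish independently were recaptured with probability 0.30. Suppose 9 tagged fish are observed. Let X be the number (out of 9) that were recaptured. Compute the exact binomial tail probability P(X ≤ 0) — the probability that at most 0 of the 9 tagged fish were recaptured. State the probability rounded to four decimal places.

X ~ Binomial(n=9, p=0.30).
P(X ≤ 0) = C(9,0)·0.30^0·0.70^9.
= 0.040354 = 0.0404.

P = 0.0404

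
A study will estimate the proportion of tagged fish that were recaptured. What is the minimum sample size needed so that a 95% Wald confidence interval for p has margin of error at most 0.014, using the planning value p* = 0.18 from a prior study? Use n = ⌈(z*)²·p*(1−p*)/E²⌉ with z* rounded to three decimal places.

n = 2893

z* = 1.960 at the 95% level.
p*(1−p*) = 0.18·0.82 = 0.1476.
(z*)²·p*(1−p*)/E² = 3.841600·0.1476/0.000196 = 2892.960.
⌈2892.960⌉ = 2893.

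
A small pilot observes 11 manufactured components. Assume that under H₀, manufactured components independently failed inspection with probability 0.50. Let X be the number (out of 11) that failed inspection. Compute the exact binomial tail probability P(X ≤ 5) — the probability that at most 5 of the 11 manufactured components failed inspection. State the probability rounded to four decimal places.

X is binomial with n = 11 and p = 0.50.
P(X ≤ 5) = Σ_{j=0}^{5} C(11,j)·0.50^j·0.50^{11−j}.
= 0.000488 + 0.005371 + 0.026855 + 0.080566 + 0.161133 + 0.225586 = 0.5000.

P = 0.5000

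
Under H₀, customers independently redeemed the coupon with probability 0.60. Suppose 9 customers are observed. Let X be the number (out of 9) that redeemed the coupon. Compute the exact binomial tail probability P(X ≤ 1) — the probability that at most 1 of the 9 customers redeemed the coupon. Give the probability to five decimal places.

X is binomial with n = 9 and p = 0.60.
P(X ≤ 1) = C(9,0)·0.60^0·0.40^9 + C(9,1)·0.60^1·0.40^8.
= 0.000262 + 0.003539 = 0.00380.

P = 0.00380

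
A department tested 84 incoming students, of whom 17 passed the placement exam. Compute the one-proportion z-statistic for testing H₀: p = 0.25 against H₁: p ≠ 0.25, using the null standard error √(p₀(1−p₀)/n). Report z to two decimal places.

Sample proportion p̂ = 17/84 = 0.20238.
Under H₀, SE = √(p₀(1−p₀)/n) = √(0.25·0.75/84) = √0.002232143 = 0.047246.
z = (p̂ − p₀)/SE = (0.20238 − 0.25)/0.047246 = -1.01.

z = -1.01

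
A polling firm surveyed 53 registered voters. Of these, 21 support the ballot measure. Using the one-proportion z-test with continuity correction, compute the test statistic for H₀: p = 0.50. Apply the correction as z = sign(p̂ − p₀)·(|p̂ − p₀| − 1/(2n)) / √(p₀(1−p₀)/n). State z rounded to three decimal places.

z = -1.374

The sample proportion is 21/53 = 0.39623. p̂ − p₀ = -0.103774.
1/(2n) = 0.009434.
Corrected numerator: |-0.103774| − 0.009434 = 0.094340.
Under H₀, SE = √(p₀(1−p₀)/n) = √(0.50·0.50/53) = √0.004716981 = 0.068680.
z = (−)0.094340/0.068680 = -1.374.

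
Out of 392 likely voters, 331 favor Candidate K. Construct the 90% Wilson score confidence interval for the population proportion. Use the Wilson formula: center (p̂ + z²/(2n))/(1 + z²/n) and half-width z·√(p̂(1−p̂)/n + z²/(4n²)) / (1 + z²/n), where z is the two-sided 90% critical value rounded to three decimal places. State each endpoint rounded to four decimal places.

p̂ = 331/392 = 0.84439; z = 1.645, so z² = 2.706025.
Denominator 1 + z²/n = 1 + 2.706025/392 = 1.006903.
Center = (0.84439 + 0.003452)/1.006903 = 0.84203.
Radicand: p̂(1−p̂)/n + z²/(4n²) = 0.000335197 + 0.000004403 = 0.000339600.
Half-width = z·√(radicand)/denom = 1.645·0.018428/1.006903 = 0.03011.
Interval: 0.84203 ± 0.03011 → (0.8119, 0.8721).

(0.8119, 0.8721)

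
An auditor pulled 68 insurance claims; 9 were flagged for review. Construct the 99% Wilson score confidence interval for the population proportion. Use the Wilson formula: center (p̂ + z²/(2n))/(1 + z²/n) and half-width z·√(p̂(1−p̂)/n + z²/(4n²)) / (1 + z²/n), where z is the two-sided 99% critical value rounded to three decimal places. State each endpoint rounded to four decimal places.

Here p̂ = 9/68 = 0.13235 and z = 2.576 (z² = 6.635776).
1 + z²/n = 1.097585.
Adjusted center: (0.13235 + z²/(2n))/1.097585 = 0.16504.
Radicand: p̂(1−p̂)/n + z²/(4n²) = 0.001688759 + 0.000358768 = 0.002047527.
Half-width = 2.576·√0.002047527/1.097585 = 0.10620.
CI: 0.16504 ± 0.10620 = (0.0588, 0.2712).

(0.0588, 0.2712)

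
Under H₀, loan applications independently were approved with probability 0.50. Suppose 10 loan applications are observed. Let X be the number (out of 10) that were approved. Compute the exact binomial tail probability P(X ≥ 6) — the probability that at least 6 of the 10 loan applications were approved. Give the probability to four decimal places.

P = 0.3770

X ~ Binomial(n=10, p=0.50).
P(X ≥ 6) = Σ_{j=6}^{10} C(10,j)·0.50^j·0.50^{10−j}.
= 0.205078 + 0.117188 + 0.043945 + 0.009766 + 0.000977 = 0.3770.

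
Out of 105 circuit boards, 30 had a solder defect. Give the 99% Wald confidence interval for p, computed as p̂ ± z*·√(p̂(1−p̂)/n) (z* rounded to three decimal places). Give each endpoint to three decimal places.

p̂ = 30/105 = 0.28571.
SE = √(p̂(1−p̂)/n) = √(0.204082/105) = 0.044087.
For 99% confidence, z* = 2.576.
Margin of error: 2.576 × 0.044087 = 0.11357.
Interval: 0.28571 ± 0.11357 → (0.172, 0.399).

(0.172, 0.399)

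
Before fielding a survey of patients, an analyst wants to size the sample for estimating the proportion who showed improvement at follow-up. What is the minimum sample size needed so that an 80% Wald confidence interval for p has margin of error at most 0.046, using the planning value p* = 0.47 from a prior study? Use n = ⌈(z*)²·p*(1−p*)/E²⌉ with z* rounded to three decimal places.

The 80% critical value is z* = 1.282.
p*(1−p*) = 0.47·0.53 = 0.2491.
Required n before rounding: 1.643524 × 0.2491 / 0.046² = 193.479.
⌈193.479⌉ = 194.

n = 194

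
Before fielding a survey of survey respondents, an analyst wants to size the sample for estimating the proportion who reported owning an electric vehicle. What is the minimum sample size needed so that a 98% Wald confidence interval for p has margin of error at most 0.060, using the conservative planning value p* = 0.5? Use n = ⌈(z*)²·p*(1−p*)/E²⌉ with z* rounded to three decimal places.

For 98% confidence, z* = 2.326.
p*(1−p*) = 0.50·0.50 = 0.2500.
(z*)²·p*(1−p*)/E² = 5.410276·0.2500/0.003600 = 375.714.
⌈375.714⌉ = 376.

n = 376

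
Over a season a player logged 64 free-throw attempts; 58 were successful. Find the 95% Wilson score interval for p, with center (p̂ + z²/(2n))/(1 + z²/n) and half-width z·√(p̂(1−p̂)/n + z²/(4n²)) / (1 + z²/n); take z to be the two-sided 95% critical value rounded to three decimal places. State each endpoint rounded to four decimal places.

p̂ = 58/64 = 0.90625; z = 1.960, so z² = 3.841600.
Denominator 1 + z²/n = 1 + 3.841600/64 = 1.060025.
Center = (0.90625 + 0.030012)/1.060025 = 0.88325.
Radicand: p̂(1−p̂)/n + z²/(4n²) = 0.001327515 + 0.000234473 = 0.001561988.
Half-width = z·√(radicand)/denom = 1.960·0.039522/1.060025 = 0.07308.
So the interval runs from 0.8102 to 0.9563.

(0.8102, 0.9563)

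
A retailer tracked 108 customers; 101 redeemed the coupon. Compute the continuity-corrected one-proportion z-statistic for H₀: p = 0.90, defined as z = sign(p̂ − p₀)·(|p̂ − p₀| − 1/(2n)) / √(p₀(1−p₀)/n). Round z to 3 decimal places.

z = 1.058

The sample proportion is 101/108 = 0.93519. p̂ − p₀ = 0.035185.
Continuity correction 1/(2n) = 1/216 = 0.004630.
Corrected numerator: |0.035185| − 0.004630 = 0.030555.
SE₀ = √(0.90·0.10/108) = 0.028868.
z = +0.030555/0.028868 = 1.058.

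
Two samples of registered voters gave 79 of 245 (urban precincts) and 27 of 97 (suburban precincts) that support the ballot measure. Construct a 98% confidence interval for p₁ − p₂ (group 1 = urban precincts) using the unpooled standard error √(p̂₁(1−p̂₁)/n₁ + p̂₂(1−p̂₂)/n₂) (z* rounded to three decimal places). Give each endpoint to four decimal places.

(-0.0825, 0.1707)

p̂₁ = 79/245 = 0.32245, p̂₂ = 27/97 = 0.27835; p̂₁ − p̂₂ = 0.04410.
SE = √(0.000891737 + 0.002070840) = √0.002962577 = 0.054430.
The 98% critical value is z* = 2.326. Margin = 2.326·0.054430 = 0.12660.
So the interval runs from -0.0825 to 0.1707.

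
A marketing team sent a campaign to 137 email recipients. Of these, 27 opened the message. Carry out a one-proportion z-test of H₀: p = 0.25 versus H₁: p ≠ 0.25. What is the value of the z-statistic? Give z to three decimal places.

With x = 27 successes in n = 137, p̂ = 0.19708.
Under H₀, SE = √(p₀(1−p₀)/n) = √(0.25·0.75/137) = √0.001368613 = 0.036995.
z = (0.19708 − 0.25)/0.036995 = -0.05292/0.036995 = -1.430.

z = -1.430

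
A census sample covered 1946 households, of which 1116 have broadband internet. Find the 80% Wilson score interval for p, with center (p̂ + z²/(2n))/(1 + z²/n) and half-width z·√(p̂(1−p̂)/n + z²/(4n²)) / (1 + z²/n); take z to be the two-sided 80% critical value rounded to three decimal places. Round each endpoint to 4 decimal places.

(0.5591, 0.5878)

p̂ = 1116/1946 = 0.57348; z = 1.282, so z² = 1.643524.
1 + z²/n = 1.000845.
Center = (0.57348 + 0.000422)/1.000845 = 0.57342.
Radicand: p̂(1−p̂)/n + z²/(4n²) = 0.000125694 + 0.000000109 = 0.000125803.
Half-width = 1.282·√0.000125803/1.000845 = 0.01437.
So the interval runs from 0.5591 to 0.5878.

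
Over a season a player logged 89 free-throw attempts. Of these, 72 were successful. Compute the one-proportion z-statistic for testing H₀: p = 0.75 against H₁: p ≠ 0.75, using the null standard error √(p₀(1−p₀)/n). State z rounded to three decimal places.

The sample proportion is 72/89 = 0.80899.
Under H₀, SE = √(p₀(1−p₀)/n) = √(0.75·0.25/89) = √0.002106742 = 0.045899.
Test statistic: z = 0.05899/0.045899 = 1.285.

z = 1.285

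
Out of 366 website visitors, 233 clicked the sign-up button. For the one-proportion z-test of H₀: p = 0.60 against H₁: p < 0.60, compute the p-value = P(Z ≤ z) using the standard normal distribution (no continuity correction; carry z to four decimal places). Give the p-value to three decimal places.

p̂ = 233/366 = 0.63661.
SE₀ = √(0.60·0.40/366) = 0.025607.
Test statistic (full precision, shown to 4 dp): z = (233/366 − 0.60)/SE₀ ≈ 1.4297.
p-value = P(Z ≤ z) with z = 1.4297 → 0.924.

p-value = 0.924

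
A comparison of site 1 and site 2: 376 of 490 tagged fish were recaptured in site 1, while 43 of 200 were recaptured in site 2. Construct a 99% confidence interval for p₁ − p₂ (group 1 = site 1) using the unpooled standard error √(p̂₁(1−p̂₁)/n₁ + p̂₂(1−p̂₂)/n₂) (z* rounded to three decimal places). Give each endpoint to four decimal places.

p̂₁ = 376/490 = 0.76735, p̂₂ = 43/200 = 0.21500; p̂₁ − p̂₂ = 0.55235.
Unpooled SE = √(p̂₁(1−p̂₁)/n₁ + p̂₂(1−p̂₂)/n₂) = √(0.000364338 + 0.000843875) = 0.034759.
The 99% critical value is z* = 2.576. Margin = 2.576·0.034759 = 0.08954.
CI: 0.55235 ± 0.08954 = (0.4628, 0.6419).

(0.4628, 0.6419)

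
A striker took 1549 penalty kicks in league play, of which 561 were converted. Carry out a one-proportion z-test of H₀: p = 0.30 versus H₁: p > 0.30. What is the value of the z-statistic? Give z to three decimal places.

z = 5.339

The sample proportion is 561/1549 = 0.36217.
Null standard error: √(0.30·0.70/1549) = √0.000135571 = 0.011644.
Test statistic: z = 0.06217/0.011644 = 5.339.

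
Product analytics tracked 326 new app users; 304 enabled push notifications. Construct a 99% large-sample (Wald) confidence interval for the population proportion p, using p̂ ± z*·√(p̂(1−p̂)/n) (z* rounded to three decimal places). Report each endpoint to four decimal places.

(0.8967, 0.9683)

Sample proportion p̂ = 304/326 = 0.93252.
SE(p̂) = √(0.93252·0.06748/326) = 0.013894.
The 99% critical value is z* = 2.576.
Margin of error: 2.576 × 0.013894 = 0.03579.
Interval: 0.93252 ± 0.03579 → (0.8967, 0.9683).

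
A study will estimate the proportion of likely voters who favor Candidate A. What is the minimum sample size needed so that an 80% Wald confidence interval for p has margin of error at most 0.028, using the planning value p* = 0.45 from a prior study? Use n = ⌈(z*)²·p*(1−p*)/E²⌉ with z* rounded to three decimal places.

For 80% confidence, z* = 1.282.
p*(1−p*) = 0.45·0.55 = 0.2475.
(z*)²·p*(1−p*)/E² = 1.643524·0.2475/0.000784 = 518.842.
Rounding up, n = 519.

n = 519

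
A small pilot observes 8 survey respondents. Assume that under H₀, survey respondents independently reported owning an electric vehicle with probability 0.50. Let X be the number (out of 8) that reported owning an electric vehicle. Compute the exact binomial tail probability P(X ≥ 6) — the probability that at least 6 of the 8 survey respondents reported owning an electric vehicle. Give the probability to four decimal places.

X is binomial with n = 8 and p = 0.50.
P(X ≥ 6) = C(8,6)·0.50^6·0.50^2 + C(8,7)·0.50^7·0.50^1 + C(8,8)·0.50^8·0.50^0.
= 0.109375 + 0.031250 + 0.003906 = 0.1445.

P = 0.1445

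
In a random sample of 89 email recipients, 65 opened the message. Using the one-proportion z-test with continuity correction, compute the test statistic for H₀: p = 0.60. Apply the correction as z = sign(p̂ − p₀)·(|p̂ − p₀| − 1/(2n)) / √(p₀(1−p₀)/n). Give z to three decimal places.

z = 2.402

The sample proportion is 65/89 = 0.73034. p̂ − p₀ = 0.130337.
1/(2n) = 0.005618.
Corrected numerator: |0.130337| − 0.005618 = 0.124719.
Null standard error: √(0.60·0.40/89) = √0.002696629 = 0.051929.
z = +0.124719/0.051929 = 2.402.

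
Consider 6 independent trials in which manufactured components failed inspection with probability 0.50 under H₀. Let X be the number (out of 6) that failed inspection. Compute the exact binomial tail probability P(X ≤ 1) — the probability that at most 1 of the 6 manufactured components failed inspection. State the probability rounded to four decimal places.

P = 0.1094

X ~ Binomial(n=6, p=0.50).
P(X ≤ 1) = C(6,0)·0.50^0·0.50^6 + C(6,1)·0.50^1·0.50^5.
= 0.015625 + 0.093750 = 0.1094.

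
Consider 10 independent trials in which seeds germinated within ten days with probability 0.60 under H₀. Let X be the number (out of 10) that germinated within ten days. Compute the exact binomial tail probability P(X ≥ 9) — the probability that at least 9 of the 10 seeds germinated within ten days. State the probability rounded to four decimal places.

X ~ Binomial(n=10, p=0.60).
P(X ≥ 9) = C(10,9)·0.60^9·0.40^1 + C(10,10)·0.60^10·0.40^0.
= 0.040311 + 0.006047 = 0.0464.

P = 0.0464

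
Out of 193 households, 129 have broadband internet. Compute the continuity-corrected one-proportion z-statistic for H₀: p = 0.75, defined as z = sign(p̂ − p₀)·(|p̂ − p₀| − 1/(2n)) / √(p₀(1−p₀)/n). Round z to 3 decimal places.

The sample proportion is 129/193 = 0.66839. p̂ − p₀ = -0.081606.
1/(2n) = 0.002591.
Corrected numerator: |-0.081606| − 0.002591 = 0.079015.
SE₀ = √(0.75·0.25/193) = 0.031169.
z = (−)0.079015/0.031169 = -2.535.

z = -2.535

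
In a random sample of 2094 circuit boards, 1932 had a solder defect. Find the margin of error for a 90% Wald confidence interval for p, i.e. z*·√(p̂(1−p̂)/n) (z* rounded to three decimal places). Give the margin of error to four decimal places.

Sample proportion p̂ = 1932/2094 = 0.92264.
Standard error of p̂: √(0.071379/2094) = √0.000034087 = 0.005838.
z* = 1.645 at the 90% level.
So ME = 0.0096.

ME = 0.0096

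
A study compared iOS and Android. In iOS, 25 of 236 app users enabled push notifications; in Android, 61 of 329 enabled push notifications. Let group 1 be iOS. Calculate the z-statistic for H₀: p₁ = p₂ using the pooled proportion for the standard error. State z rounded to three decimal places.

z = -2.594

Sample proportions: p̂₁ = 25/236 = 0.10593 and p̂₂ = 61/329 = 0.18541.
Pooling: p̂ = 86/565 = 0.15221.
Pooled SE = √[0.1290438·0.00727680] ≈ 0.030644.
z = (p̂₁ − p̂₂)/SE = (0.10593 − 0.18541)/0.030644 = -0.07948/0.030644 = -2.594.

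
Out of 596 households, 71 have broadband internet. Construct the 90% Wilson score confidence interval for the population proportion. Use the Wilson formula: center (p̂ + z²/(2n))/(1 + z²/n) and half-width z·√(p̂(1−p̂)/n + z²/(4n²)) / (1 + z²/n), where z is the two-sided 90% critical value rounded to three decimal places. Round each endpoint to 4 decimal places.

(0.0990, 0.1427)

p̂ = 71/596 = 0.11913; z = 1.645, so z² = 2.706025.
1 + z²/n = 1.004540.
Center = (0.11913 + 0.002270)/1.004540 = 0.12085.
Radicand: p̂(1−p̂)/n + z²/(4n²) = 0.000176067 + 0.000001904 = 0.000177971.
Half-width = 1.645·√0.000177971/1.004540 = 0.02185.
CI: 0.12085 ± 0.02185 = (0.0990, 0.1427).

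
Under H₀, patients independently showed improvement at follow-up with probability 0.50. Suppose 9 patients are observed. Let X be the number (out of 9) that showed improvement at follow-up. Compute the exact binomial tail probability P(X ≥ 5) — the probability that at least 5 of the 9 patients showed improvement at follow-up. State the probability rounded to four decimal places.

P = 0.5000

X ~ Binomial(n=9, p=0.50).
P(X ≥ 5) = Σ_{j=5}^{9} C(9,j)·0.50^j·0.50^{9−j}.
= 0.246094 + 0.164062 + 0.070312 + 0.017578 + 0.001953 = 0.5000.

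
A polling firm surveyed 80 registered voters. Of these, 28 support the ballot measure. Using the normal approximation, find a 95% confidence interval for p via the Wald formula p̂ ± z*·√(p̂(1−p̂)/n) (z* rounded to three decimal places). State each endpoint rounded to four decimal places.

(0.2455, 0.4545)

The sample proportion is 28/80 = 0.35000.
Standard error of p̂: √(0.227500/80) = √0.002843750 = 0.053327.
For 95% confidence, z* = 1.960.
Margin of error: 1.960 × 0.053327 = 0.10452.
So the interval runs from 0.2455 to 0.4545.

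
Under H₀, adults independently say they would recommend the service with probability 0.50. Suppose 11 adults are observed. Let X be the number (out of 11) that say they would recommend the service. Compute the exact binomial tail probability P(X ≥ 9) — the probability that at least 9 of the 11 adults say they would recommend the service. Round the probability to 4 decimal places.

P = 0.0327

X is binomial with n = 11 and p = 0.50.
P(X ≥ 9) = C(11,9)·0.50^9·0.50^2 + C(11,10)·0.50^10·0.50^1 + C(11,11)·0.50^11·0.50^0.
= 0.026855 + 0.005371 + 0.000488 = 0.0327.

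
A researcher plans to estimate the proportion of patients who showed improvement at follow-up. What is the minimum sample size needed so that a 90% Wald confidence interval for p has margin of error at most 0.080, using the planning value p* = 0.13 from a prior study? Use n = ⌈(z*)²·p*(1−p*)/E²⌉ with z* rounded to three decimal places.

The 90% critical value is z* = 1.645.
p*(1−p*) = 0.1131.
Required n before rounding: 2.706025 × 0.1131 / 0.080² = 47.821.
⌈47.821⌉ = 48.

n = 48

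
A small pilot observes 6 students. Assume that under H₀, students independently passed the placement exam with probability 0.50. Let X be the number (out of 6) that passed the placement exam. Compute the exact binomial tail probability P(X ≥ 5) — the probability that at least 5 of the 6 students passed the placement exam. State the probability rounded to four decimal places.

X is binomial with n = 6 and p = 0.50.
P(X ≥ 5) = C(6,5)·0.50^5·0.50^1 + C(6,6)·0.50^6·0.50^0.
= 0.093750 + 0.015625 = 0.1094.

P = 0.1094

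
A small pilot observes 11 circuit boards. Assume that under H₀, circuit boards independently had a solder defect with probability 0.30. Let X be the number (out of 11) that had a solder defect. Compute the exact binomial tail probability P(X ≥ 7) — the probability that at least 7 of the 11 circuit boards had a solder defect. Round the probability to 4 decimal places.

X ~ Binomial(n=11, p=0.30).
P(X ≥ 7) = Σ_{j=7}^{11} C(11,j)·0.30^j·0.70^{11−j}.
= 0.017328 + 0.003713 + 0.000530 + 0.000045 + 0.000002 = 0.0216.

P = 0.0216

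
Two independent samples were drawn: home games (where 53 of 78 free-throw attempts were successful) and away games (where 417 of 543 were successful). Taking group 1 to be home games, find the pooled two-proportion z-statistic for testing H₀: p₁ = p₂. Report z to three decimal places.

p̂₁ = 53/78 = 0.67949, p̂₂ = 417/543 = 0.76796.
Pooling: p̂ = 470/621 = 0.75684.
SE = √[p̂(1−p̂)(1/n₁+1/n₂)] = √[0.75684·0.24316·(1/78+1/543)] ≈ 0.051945.
z = -0.08847/0.051945 = -1.703.

z = -1.703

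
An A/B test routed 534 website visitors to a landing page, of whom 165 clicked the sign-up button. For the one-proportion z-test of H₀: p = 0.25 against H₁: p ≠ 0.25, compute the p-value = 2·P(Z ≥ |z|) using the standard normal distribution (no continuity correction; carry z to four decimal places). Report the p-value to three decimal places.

p-value = 0.002

Sample proportion p̂ = 165/534 = 0.30899.
Under H₀, SE = √(p₀(1−p₀)/n) = √(0.25·0.75/534) = √0.000351124 = 0.018738.
z = (p̂ − p₀)/SE = (165/534 − 0.25)/0.018738 ≈ 3.1480.
p-value = 2·P(Z ≥ |z|) with z = 3.1480 → 0.002.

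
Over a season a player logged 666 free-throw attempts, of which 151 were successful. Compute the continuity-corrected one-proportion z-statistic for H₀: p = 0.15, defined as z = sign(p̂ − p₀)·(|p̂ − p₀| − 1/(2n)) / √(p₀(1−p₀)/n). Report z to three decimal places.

z = 5.491

The sample proportion is 151/666 = 0.22673. p̂ − p₀ = 0.076727.
1/(2n) = 0.000751.
Corrected numerator: |0.076727| − 0.000751 = 0.075976.
Null standard error: √(0.15·0.85/666) = √0.000191441 = 0.013836.
z = (+)0.075976/0.013836 = 5.491.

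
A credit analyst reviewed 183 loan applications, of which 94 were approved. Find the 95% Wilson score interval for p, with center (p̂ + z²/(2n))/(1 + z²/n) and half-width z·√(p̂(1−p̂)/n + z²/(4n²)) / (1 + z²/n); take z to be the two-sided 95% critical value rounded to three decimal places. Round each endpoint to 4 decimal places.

p̂ = 94/183 = 0.51366; z = 1.960, so z² = 3.841600.
1 + z²/n = 1.020992.
Adjusted center: (0.51366 + z²/(2n))/1.020992 = 0.51338.
Radicand: p̂(1−p̂)/n + z²/(4n²) = 0.001365100 + 0.000028678 = 0.001393778.
Half-width = 1.960·√0.001393778/1.020992 = 0.07167.
Interval: 0.51338 ± 0.07167 → (0.4417, 0.5850).

(0.4417, 0.5850)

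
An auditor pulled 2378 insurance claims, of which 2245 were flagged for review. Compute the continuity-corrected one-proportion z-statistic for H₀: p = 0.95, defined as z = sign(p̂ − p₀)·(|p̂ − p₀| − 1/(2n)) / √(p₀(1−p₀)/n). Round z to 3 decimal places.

z = -1.280

Sample proportion p̂ = 2245/2378 = 0.94407. p̂ − p₀ = -0.005929.
1/(2n) = 0.000210.
Corrected numerator: |-0.005929| − 0.000210 = 0.005719.
Null standard error: √(0.95·0.05/2378) = √0.000019975 = 0.004469.
z = (−)0.005719/0.004469 = -1.280.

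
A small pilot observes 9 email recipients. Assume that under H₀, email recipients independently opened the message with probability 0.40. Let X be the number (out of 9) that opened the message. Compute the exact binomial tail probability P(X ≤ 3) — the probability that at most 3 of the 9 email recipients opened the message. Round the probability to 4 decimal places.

X is binomial with n = 9 and p = 0.40.
P(X ≤ 3) = C(9,0)·0.40^0·0.60^9 + C(9,1)·0.40^1·0.60^8 + C(9,2)·0.40^2·0.60^7 + C(9,3)·0.40^3·0.60^6.
= 0.010078 + 0.060466 + 0.161243 + 0.250823 = 0.4826.

P = 0.4826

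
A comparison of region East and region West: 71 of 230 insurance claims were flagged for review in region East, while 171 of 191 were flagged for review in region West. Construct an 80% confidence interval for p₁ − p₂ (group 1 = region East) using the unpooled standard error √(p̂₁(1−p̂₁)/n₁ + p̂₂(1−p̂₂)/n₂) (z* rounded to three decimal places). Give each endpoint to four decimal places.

p̂₁ = 0.30870, p̂₂ = 0.89529, so the observed difference is -0.58659.
SE = √(0.000927838 + 0.000490824) = √0.001418662 = 0.037665.
The 80% critical value is z* = 1.282. Margin = 1.282·0.037665 = 0.04829.
CI: -0.58659 ± 0.04829 = (-0.6349, -0.5383).

(-0.6349, -0.5383)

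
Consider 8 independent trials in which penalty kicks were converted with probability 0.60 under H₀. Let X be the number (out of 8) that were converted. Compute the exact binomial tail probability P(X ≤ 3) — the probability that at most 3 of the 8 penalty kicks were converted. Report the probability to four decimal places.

X is binomial with n = 8 and p = 0.60.
P(X ≤ 3) = C(8,0)·0.60^0·0.40^8 + C(8,1)·0.60^1·0.40^7 + C(8,2)·0.60^2·0.40^6 + C(8,3)·0.60^3·0.40^5.
= 0.000655 + 0.007864 + 0.041288 + 0.123863 = 0.1737.

P = 0.1737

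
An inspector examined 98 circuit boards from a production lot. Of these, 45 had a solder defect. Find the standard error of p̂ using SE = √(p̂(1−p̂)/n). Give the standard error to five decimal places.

The sample proportion is 45/98 = 0.45918.
p̂(1−p̂) = 0.248334.
SE = √(0.248334/98) = 0.05034.

SE = 0.05034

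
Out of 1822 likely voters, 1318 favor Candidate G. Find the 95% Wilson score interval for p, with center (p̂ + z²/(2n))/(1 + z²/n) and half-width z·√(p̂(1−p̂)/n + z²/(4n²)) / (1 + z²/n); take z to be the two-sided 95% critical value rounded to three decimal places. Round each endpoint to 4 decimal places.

(0.7024, 0.7434)

Here p̂ = 1318/1822 = 0.72338 and z = 1.960 (z² = 3.841600).
Denominator 1 + z²/n = 1 + 3.841600/1822 = 1.002108.
Adjusted center: (0.72338 + z²/(2n))/1.002108 = 0.72291.
Radicand: p̂(1−p̂)/n + z²/(4n²) = 0.000109825 + 0.000000289 = 0.000110114.
Half-width = z·√(radicand)/denom = 1.960·0.010494/1.002108 = 0.02052.
CI: 0.72291 ± 0.02052 = (0.7024, 0.7434).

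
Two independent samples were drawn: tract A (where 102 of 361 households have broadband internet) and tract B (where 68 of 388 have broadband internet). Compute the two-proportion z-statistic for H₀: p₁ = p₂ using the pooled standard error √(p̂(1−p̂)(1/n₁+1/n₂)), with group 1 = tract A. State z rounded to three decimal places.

Sample proportions: p̂₁ = 102/361 = 0.28255 and p̂₂ = 68/388 = 0.17526.
Pooling: p̂ = 170/749 = 0.22697.
Pooled SE = √[0.1754542·0.00534740] ≈ 0.030630.
z = 0.10729/0.030630 = 3.503.

z = 3.503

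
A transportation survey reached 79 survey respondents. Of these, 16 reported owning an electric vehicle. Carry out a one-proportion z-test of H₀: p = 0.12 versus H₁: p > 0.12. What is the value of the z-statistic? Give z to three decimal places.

p̂ = 16/79 = 0.20253.
SE₀ = √(0.12·0.88/79) = 0.036561.
z = (p̂ − p₀)/SE = (0.20253 − 0.12)/0.036561 = 2.257.

z = 2.257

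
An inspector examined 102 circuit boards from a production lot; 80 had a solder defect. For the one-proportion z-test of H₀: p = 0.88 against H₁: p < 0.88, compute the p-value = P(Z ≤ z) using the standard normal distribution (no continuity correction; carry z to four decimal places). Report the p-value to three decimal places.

p-value = 0.001

p̂ = 80/102 = 0.78431.
Null standard error: √(0.88·0.12/102) = √0.001035294 = 0.032176.
Test statistic (full precision, shown to 4 dp): z = (80/102 − 0.88)/SE₀ ≈ -2.9738.
p-value = P(Z ≤ z) with z = -2.9738 → 0.001.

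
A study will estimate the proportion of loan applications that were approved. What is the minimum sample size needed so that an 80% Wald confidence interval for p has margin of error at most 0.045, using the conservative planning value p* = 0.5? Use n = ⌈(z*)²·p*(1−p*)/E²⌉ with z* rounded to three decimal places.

n = 203

z* = 1.282 at the 80% level.
p*(1−p*) = 0.50·0.50 = 0.2500.
(z*)²·p*(1−p*)/E² = 1.643524·0.2500/0.002025 = 202.904.
Rounding up, n = 203.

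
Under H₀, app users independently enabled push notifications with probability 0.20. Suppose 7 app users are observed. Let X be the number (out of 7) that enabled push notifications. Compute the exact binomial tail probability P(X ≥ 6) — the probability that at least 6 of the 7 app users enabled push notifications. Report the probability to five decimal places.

X is binomial with n = 7 and p = 0.20.
P(X ≥ 6) = C(7,6)·0.20^6·0.80^1 + C(7,7)·0.20^7·0.80^0.
= 0.000358 + 0.000013 = 0.00037.

P = 0.00037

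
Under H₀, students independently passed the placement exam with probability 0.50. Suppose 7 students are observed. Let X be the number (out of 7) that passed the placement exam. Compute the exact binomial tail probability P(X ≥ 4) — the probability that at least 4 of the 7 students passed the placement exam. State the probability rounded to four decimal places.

P = 0.5000

X ~ Binomial(n=7, p=0.50).
P(X ≥ 4) = C(7,4)·0.50^4·0.50^3 + C(7,5)·0.50^5·0.50^2 + C(7,6)·0.50^6·0.50^1 + C(7,7)·0.50^7·0.50^0.
= 0.273438 + 0.164062 + 0.054688 + 0.007812 = 0.5000.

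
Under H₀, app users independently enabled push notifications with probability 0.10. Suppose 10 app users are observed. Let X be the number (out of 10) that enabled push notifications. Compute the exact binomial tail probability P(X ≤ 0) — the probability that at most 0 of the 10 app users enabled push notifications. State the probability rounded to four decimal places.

X ~ Binomial(n=10, p=0.10).
P(X ≤ 0) = C(10,0)·0.10^0·0.90^10.
= 0.348678 = 0.3487.

P = 0.3487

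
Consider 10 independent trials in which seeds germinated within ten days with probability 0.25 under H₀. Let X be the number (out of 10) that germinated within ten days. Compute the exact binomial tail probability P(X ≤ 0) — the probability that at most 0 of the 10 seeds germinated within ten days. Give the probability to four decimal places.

X is binomial with n = 10 and p = 0.25.
P(X ≤ 0) = C(10,0)·0.25^0·0.75^10.
= 0.056314 = 0.0563.

P = 0.0563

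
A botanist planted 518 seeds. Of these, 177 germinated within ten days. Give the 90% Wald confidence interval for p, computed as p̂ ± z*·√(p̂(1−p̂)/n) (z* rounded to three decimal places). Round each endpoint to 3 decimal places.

The sample proportion is 177/518 = 0.34170.
Standard error of p̂: √(0.224941/518) = √0.000434249 = 0.020839.
The 90% critical value is z* = 1.645.
Margin = 1.645·0.020839 = 0.03428.
So the interval runs from 0.307 to 0.376.

(0.307, 0.376)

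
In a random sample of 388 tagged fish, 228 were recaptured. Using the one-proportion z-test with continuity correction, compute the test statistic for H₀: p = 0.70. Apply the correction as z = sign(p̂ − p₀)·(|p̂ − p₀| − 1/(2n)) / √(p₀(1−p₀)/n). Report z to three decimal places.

z = -4.775

The sample proportion is 228/388 = 0.58763. p̂ − p₀ = -0.112371.
1/(2n) = 0.001289.
Corrected numerator: |-0.112371| − 0.001289 = 0.111082.
SE₀ = √(0.70·0.30/388) = 0.023265.
z = (−)0.111082/0.023265 = -4.775.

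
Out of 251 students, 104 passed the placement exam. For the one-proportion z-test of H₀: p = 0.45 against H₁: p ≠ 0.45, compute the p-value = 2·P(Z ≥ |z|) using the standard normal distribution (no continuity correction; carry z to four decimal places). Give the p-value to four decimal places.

p-value = 0.2562

p̂ = 104/251 = 0.41434.
SE₀ = √(0.45·0.55/251) = 0.031402.
Test statistic (full precision, shown to 4 dp): z = (104/251 − 0.45)/SE₀ ≈ -1.1355.
From the standard normal, 2·P(Z ≥ |z|) = 0.2562.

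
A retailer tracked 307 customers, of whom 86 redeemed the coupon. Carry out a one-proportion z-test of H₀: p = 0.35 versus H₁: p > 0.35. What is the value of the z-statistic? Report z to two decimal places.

The sample proportion is 86/307 = 0.28013.
SE₀ = √(0.35·0.65/307) = 0.027222.
Test statistic: z = -0.06987/0.027222 = -2.57.

z = -2.57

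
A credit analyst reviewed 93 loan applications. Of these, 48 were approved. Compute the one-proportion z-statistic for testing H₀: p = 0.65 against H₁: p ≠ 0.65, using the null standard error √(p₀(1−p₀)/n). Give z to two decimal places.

The sample proportion is 48/93 = 0.51613.
SE₀ = √(0.65·0.35/93) = 0.049459.
z = (p̂ − p₀)/SE = (0.51613 − 0.65)/0.049459 = -2.71.

z = -2.71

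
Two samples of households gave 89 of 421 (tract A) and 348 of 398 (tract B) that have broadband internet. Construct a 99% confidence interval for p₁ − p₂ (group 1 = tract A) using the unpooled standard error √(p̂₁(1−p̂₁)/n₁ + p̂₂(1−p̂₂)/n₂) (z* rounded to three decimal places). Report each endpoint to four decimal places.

(-0.7297, -0.5962)

p̂₁ = 89/421 = 0.21140, p̂₂ = 348/398 = 0.87437; p̂₁ − p̂₂ = -0.66297.
SE = √(0.000395988 + 0.000275994) = √0.000671982 = 0.025923.
The 99% critical value is z* = 2.576. Margin of error = 0.06678.
So the interval runs from -0.7297 to -0.5962.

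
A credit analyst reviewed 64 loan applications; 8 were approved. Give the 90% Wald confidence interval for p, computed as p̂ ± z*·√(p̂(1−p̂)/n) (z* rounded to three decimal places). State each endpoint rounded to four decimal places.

(0.0570, 0.1930)

With x = 8 successes in n = 64, p̂ = 0.12500.
SE = √(p̂(1−p̂)/n) = √(0.109375/64) = 0.041340.
z* = 1.645 at the 90% level.
Margin = 1.645·0.041340 = 0.06800.
CI: 0.12500 ± 0.06800 = (0.0570, 0.1930).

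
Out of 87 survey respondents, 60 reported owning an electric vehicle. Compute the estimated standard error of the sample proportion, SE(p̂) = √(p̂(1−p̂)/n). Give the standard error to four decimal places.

The sample proportion is 60/87 = 0.68966.
p̂(1−p̂) = 0.68966·0.31034 = 0.214029.
Dividing by n and taking the root: √0.002460103 = 0.0496.

SE = 0.0496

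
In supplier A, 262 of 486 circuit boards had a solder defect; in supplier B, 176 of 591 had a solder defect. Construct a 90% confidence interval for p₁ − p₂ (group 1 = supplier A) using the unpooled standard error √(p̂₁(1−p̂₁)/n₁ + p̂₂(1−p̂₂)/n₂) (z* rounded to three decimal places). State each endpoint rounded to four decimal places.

p̂₁ = 262/486 = 0.53909, p̂₂ = 176/591 = 0.29780; p̂₁ − p̂₂ = 0.24129.
SE = √(0.000511258 + 0.000353833) = √0.000865091 = 0.029412.
z* = 1.645 at the 90% level. Margin = 1.645·0.029412 = 0.04838.
CI: 0.24129 ± 0.04838 = (0.1929, 0.2897).

(0.1929, 0.2897)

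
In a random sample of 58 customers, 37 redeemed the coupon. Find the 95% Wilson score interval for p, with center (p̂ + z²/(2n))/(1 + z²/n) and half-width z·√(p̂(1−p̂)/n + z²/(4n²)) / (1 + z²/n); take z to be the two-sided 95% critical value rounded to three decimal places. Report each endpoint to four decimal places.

(0.5093, 0.7495)

Here p̂ = 37/58 = 0.63793 and z = 1.960 (z² = 3.841600).
1 + z²/n = 1.066234.
Center = (0.63793 + 0.033117)/1.066234 = 0.62936.
Radicand: p̂(1−p̂)/n + z²/(4n²) = 0.003982328 + 0.000285493 = 0.004267821.
Half-width = z·√(radicand)/denom = 1.960·0.065329/1.066234 = 0.12009.
Interval: 0.62936 ± 0.12009 → (0.5093, 0.7495).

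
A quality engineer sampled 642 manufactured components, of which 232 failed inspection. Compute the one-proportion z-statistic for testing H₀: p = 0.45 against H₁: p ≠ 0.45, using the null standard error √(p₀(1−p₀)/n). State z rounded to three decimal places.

z = -4.514

With x = 232 successes in n = 642, p̂ = 0.36137.
Null standard error: √(0.45·0.55/642) = √0.000385514 = 0.019635.
z = (p̂ − p₀)/SE = (0.36137 − 0.45)/0.019635 = -4.514.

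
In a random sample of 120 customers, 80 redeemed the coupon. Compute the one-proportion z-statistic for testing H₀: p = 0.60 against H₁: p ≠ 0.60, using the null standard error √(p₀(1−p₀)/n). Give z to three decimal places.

z = 1.491

With x = 80 successes in n = 120, p̂ = 0.66667.
SE₀ = √(0.60·0.40/120) = 0.044721.
Test statistic: z = 0.06667/0.044721 = 1.491.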